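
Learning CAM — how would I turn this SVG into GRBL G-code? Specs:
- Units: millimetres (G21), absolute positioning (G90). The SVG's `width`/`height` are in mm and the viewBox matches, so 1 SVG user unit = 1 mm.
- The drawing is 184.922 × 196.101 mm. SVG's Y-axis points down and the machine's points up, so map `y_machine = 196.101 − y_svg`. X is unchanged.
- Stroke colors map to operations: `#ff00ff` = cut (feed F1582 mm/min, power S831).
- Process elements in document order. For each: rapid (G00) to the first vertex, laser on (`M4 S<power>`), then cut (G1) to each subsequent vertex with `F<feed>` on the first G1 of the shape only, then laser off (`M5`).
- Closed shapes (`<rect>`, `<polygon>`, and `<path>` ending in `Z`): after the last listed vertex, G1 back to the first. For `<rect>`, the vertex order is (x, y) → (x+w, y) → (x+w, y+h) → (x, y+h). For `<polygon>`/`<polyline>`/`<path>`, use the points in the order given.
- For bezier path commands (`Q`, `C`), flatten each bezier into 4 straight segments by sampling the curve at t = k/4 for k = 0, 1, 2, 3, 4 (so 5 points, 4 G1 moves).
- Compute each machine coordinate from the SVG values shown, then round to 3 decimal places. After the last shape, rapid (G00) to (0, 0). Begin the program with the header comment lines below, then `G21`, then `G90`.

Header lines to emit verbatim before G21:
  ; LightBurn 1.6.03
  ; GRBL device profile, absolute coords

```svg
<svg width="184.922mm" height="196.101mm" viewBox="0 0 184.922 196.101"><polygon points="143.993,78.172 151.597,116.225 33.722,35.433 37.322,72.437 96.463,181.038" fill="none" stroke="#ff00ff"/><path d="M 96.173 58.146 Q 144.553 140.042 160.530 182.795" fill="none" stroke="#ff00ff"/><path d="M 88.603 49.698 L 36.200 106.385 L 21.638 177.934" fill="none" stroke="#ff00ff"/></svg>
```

; LightBurn 1.6.03
; GRBL device profile, absolute coords
G21
G90
G00 X143.993 Y117.929
M4 S831
G1 X151.597 Y79.876 F1582
G1 X33.722 Y160.668
G1 X37.322 Y123.664
G1 X96.463 Y15.063
G1 X143.993 Y117.929
M5
G00 X96.173 Y137.955
M4 S831
G1 X118.338 Y99.453 F1582
G1 X136.452 Y65.845
G1 X150.516 Y37.129
G1 X160.530 Y13.306
M5
G00 X88.603 Y146.403
M4 S831
G1 X36.200 Y89.716 F1582
G1 X21.638 Y18.167
M5
G00 X0.000 Y0.000

viewBox `0 0 184.922 196.101` with mm width/height → 1 unit = 1 mm. Flip: y_m = 196.101 − y_svg.

**Shape 1** — `<polygon>` closed polygon, stroke `#ff00ff` → cut (S831, F1582). Machine vertices: (143.993,117.929) → (151.597,79.876) → (33.722,160.668) → (37.322,123.664) → (96.463,15.063) → (143.993,117.929). Closed: final G1 returns to the first vertex.

**Shape 2** — `<path>` quadratic bezier, stroke `#ff00ff` → cut (S831, F1582). Control points (SVG): P0=(96.173,58.146), P1=(144.553,140.042), P2=(160.530,182.795); sampled at t=k/4. Machine vertices: (96.173,137.955) → (118.338,99.453) → (136.452,65.845) → (150.516,37.129) → (160.530,13.306). Open path.

**Shape 3** — `<path>` open polyline, stroke `#ff00ff` → cut (S831, F1582). Machine vertices: (88.603,146.403) → (36.200,89.716) → (21.638,18.167). Open path.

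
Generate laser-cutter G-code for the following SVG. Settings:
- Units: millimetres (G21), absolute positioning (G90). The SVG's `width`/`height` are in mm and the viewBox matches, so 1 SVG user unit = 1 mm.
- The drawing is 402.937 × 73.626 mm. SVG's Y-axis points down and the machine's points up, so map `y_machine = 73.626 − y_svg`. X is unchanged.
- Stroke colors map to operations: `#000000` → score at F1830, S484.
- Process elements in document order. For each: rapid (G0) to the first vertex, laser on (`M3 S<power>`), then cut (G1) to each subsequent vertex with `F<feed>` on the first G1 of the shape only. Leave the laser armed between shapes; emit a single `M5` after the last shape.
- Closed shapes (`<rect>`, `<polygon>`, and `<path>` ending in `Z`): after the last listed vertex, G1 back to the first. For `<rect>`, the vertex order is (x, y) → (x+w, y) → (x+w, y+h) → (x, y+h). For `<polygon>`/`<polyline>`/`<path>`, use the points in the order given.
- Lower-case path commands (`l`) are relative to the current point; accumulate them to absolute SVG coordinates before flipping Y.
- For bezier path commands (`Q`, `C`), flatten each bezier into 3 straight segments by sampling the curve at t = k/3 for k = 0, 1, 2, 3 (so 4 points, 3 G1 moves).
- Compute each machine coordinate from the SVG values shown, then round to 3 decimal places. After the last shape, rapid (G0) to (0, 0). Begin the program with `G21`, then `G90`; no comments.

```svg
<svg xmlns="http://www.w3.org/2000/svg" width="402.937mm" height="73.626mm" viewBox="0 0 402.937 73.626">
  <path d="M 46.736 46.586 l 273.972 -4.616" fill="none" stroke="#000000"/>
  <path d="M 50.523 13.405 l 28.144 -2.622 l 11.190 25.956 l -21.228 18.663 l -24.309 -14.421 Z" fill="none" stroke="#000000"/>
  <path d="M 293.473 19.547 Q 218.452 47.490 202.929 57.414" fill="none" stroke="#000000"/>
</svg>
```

viewBox `0 0 402.937 73.626` with mm width/height → 1 unit = 1 mm. Flip: y_m = 73.626 − y_svg.

**Shape 1** — `<path>` line segment, stroke `#000000` → score (S484, F1830). Machine vertices: (46.736,27.040) → (320.708,31.656). Open path.

**Shape 2** — `<path>` regular polygon, stroke `#000000` → score (S484, F1830). Machine vertices: (50.523,60.221) → (78.667,62.843) → (89.857,36.887) → (68.629,18.224) → (44.320,32.645) → (50.523,60.221). Closed: final G1 returns to the first vertex.

**Shape 3** — `<path>` quadratic bezier, stroke `#000000` → score (S484, F1830). Control points (SVG): P0=(293.473,19.547), P1=(218.452,47.490), P2=(202.929,57.414); sampled at t=k/3. Machine vertices: (293.473,54.079) → (250.070,37.452) → (219.889,24.830) → (202.929,16.212). Open path.

G21
G90
G0 X46.736 Y27.040
M3 S484
G1 X320.708 Y31.656 F1830
G0 X50.523 Y60.221
M3 S484
G1 X78.667 Y62.843 F1830
G1 X89.857 Y36.887
G1 X68.629 Y18.224
G1 X44.320 Y32.645
G1 X50.523 Y60.221
G0 X293.473 Y54.079
M3 S484
G1 X250.070 Y37.452 F1830
G1 X219.889 Y24.830
G1 X202.929 Y16.212
M5
G0 X0.000 Y0.000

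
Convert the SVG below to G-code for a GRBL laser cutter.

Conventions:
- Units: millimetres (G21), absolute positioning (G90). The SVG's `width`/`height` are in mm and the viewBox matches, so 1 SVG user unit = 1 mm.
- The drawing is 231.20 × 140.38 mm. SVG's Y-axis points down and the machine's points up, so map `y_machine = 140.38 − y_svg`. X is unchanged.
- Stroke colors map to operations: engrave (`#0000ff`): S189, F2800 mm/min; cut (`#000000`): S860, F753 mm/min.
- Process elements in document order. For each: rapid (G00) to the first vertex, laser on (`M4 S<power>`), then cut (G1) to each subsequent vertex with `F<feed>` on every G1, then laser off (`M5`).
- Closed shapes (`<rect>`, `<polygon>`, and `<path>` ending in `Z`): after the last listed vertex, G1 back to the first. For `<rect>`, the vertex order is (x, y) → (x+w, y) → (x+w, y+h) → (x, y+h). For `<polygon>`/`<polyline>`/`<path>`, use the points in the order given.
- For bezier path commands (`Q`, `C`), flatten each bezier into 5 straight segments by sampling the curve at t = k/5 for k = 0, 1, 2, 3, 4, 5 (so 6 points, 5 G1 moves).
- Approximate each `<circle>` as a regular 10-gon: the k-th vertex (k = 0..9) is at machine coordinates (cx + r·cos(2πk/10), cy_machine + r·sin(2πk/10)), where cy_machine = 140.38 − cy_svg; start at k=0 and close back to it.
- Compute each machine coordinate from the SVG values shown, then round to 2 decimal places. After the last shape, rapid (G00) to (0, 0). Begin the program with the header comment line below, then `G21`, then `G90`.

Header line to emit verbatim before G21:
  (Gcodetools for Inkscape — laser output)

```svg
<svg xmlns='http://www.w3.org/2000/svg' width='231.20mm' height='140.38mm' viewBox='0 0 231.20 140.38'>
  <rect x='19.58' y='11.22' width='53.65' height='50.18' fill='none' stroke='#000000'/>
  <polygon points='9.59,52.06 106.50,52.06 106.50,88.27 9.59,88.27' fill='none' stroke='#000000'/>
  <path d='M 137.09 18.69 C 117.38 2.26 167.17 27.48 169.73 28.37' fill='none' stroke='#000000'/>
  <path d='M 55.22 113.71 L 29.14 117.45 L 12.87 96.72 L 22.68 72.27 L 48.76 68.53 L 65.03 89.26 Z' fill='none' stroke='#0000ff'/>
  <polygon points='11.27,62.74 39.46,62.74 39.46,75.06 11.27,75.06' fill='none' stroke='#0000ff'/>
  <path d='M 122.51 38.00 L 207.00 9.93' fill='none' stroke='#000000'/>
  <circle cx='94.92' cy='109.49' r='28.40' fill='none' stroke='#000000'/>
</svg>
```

(Gcodetools for Inkscape — laser output)
G21
G90
G00 X19.58 Y129.16
M4 S860
G1 X73.23 Y129.16 F753
G1 X73.23 Y78.98 F753
G1 X19.58 Y78.98 F753
G1 X19.58 Y129.16 F753
M5
G00 X9.59 Y88.32
M4 S860
G1 X106.50 Y88.32 F753
G1 X106.50 Y52.11 F753
G1 X9.59 Y52.11 F753
G1 X9.59 Y88.32 F753
M5
G00 X137.09 Y121.69
M4 S860
G1 X132.67 Y127.08 F753
G1 X139.33 Y125.64 F753
G1 X151.46 Y120.53 F753
G1 X163.46 Y114.94 F753
G1 X169.73 Y112.01 F753
M5
G00 X55.22 Y26.67
M4 S189
G1 X29.14 Y22.93 F2800
G1 X12.87 Y43.66 F2800
G1 X22.68 Y68.11 F2800
G1 X48.76 Y71.85 F2800
G1 X65.03 Y51.12 F2800
G1 X55.22 Y26.67 F2800
M5
G00 X11.27 Y77.64
M4 S189
G1 X39.46 Y77.64 F2800
G1 X39.46 Y65.32 F2800
G1 X11.27 Y65.32 F2800
G1 X11.27 Y77.64 F2800
M5
G00 X122.51 Y102.38
M4 S860
G1 X207.00 Y130.45 F753
M5
G00 X123.32 Y30.89
M4 S860
G1 X117.90 Y47.58 F753
G1 X103.70 Y57.90 F753
G1 X86.14 Y57.90 F753
G1 X71.94 Y47.58 F753
G1 X66.52 Y30.89 F753
G1 X71.94 Y14.20 F753
G1 X86.14 Y3.88 F753
G1 X103.70 Y3.88 F753
G1 X117.90 Y14.20 F753
G1 X123.32 Y30.89 F753
M5
G00 X0.00 Y0.00

Since the viewBox matches the mm dimensions, user units are millimetres directly. The only transform is the Y-flip y_m = 140.38 − y_svg.

Shape 1 is a rectangle drawn with `<rect>`. Its stroke #000000 means cut at S860, F753. After flipping Y the toolpath is (19.58,129.16) → (73.23,129.16) → (73.23,78.98) → (19.58,78.98) → (19.58,129.16), returning to the start.

Shape 2 is a rectangle drawn with `<polygon>`. Its stroke #000000 means cut at S860, F753. After flipping Y the toolpath is (9.59,88.32) → (106.50,88.32) → (106.50,52.11) → (9.59,52.11) → (9.59,88.32), returning to the start.

Shape 3 is a cubic bezier drawn with `<path>`. Its stroke #000000 means cut at S860, F753. After flipping Y the toolpath is (137.09,121.69) → (132.67,127.08) → (139.33,125.64) → (151.46,120.53) → (163.46,114.94) → (169.73,112.01).

Shape 4 is a regular polygon drawn with `<path>`. Its stroke #0000ff means engrave at S189, F2800. After flipping Y the toolpath is (55.22,26.67) → (29.14,22.93) → (12.87,43.66) → (22.68,68.11) → (48.76,71.85) → (65.03,51.12) → (55.22,26.67), returning to the start.

Shape 5 is a rectangle drawn with `<polygon>`. Its stroke #0000ff means engrave at S189, F2800. After flipping Y the toolpath is (11.27,77.64) → (39.46,77.64) → (39.46,65.32) → (11.27,65.32) → (11.27,77.64), returning to the start.

Shape 6 is a line segment drawn with `<path>`. Its stroke #000000 means cut at S860, F753. After flipping Y the toolpath is (122.51,102.38) → (207.00,130.45).

Shape 7 is a circle drawn with `<circle>`. Its stroke #000000 means cut at S860, F753. After flipping Y the toolpath is (123.32,30.89) → (117.90,47.58) → (103.70,57.90) → (86.14,57.90) → (71.94,47.58) → (66.52,30.89) → (71.94,14.20) → (86.14,3.88) → (103.70,3.88) → (117.90,14.20) → (123.32,30.89), returning to the start.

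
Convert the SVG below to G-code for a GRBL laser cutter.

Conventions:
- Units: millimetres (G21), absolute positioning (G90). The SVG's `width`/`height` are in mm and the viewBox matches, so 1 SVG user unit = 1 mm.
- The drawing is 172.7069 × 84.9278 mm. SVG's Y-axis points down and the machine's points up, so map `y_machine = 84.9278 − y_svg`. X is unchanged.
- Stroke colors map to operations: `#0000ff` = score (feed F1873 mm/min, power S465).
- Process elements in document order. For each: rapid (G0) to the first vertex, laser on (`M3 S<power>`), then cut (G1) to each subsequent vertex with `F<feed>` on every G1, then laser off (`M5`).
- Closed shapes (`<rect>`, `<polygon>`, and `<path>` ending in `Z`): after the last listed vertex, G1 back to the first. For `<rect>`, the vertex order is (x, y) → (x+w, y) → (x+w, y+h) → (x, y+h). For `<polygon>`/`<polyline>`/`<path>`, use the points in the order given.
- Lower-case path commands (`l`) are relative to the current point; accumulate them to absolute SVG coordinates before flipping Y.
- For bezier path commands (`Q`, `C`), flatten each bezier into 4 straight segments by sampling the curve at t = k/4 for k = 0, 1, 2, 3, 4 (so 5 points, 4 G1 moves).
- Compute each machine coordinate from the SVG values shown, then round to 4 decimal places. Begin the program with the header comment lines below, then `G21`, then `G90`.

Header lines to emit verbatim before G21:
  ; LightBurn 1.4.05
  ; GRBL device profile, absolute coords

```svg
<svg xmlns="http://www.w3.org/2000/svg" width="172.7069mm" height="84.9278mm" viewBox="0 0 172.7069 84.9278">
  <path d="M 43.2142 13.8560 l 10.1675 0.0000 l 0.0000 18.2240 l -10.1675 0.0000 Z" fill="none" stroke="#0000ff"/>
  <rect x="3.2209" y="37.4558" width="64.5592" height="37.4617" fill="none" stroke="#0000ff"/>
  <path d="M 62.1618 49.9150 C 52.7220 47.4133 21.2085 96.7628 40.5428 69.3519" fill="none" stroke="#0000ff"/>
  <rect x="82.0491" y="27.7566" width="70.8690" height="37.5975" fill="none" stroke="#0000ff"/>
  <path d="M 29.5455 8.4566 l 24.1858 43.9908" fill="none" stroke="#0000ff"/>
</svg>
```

; LightBurn 1.4.05
; GRBL device profile, absolute coords
G21
G90
G0 X43.2142 Y71.0718
M3 S465
G1 X53.3817 Y71.0718 F1873
G1 X53.3817 Y52.8478 F1873
G1 X43.2142 Y52.8478 F1873
G1 X43.2142 Y71.0718 F1873
M5
G0 X3.2209 Y47.4720
M3 S465
G1 X67.7801 Y47.4720 F1873
G1 X67.7801 Y10.0103 F1873
G1 X3.2209 Y10.0103 F1873
G1 X3.2209 Y47.4720 F1873
M5
G0 X62.1618 Y35.0128
M3 S465
G1 X52.0825 Y29.1765 F1873
G1 X40.5620 Y15.9534 F1873
G1 X34.4366 Y7.4007 F1873
G1 X40.5428 Y15.5759 F1873
M5
G0 X82.0491 Y57.1712
M3 S465
G1 X152.9181 Y57.1712 F1873
G1 X152.9181 Y19.5737 F1873
G1 X82.0491 Y19.5737 F1873
G1 X82.0491 Y57.1712 F1873
M5
G0 X29.5455 Y76.4712
M3 S465
G1 X53.7313 Y32.4804 F1873
M5

viewBox `0 0 172.7069 84.9278` with mm width/height → 1 unit = 1 mm. Flip: y_m = 84.9278 − y_svg.

**Shape 1** — `<path>` rectangle, stroke `#0000ff` → score (S465, F1873). Machine vertices: (43.2142,71.0718) → (53.3817,71.0718) → (53.3817,52.8478) → (43.2142,52.8478) → (43.2142,71.0718). Closed: final G1 returns to the first vertex.

**Shape 2** — `<rect>` rectangle, stroke `#0000ff` → score (S465, F1873). Machine vertices: (3.2209,47.4720) → (67.7801,47.4720) → (67.7801,10.0103) → (3.2209,10.0103) → (3.2209,47.4720). Closed: final G1 returns to the first vertex.

**Shape 3** — `<path>` cubic bezier, stroke `#0000ff` → score (S465, F1873). Control points (SVG): P0=(62.1618,49.9150), P1=(52.7220,47.4133), P2=(21.2085,96.7628), P3=(40.5428,69.3519); sampled at t=k/4. Machine vertices: (62.1618,35.0128) → (52.0825,29.1765) → (40.5620,15.9534) → (34.4366,7.4007) → (40.5428,15.5759). Open path.

**Shape 4** — `<rect>` rectangle, stroke `#0000ff` → score (S465, F1873). Machine vertices: (82.0491,57.1712) → (152.9181,57.1712) → (152.9181,19.5737) → (82.0491,19.5737) → (82.0491,57.1712). Closed: final G1 returns to the first vertex.

**Shape 5** — `<path>` line segment, stroke `#0000ff` → score (S465, F1873). Machine vertices: (29.5455,76.4712) → (53.7313,32.4804). Open path.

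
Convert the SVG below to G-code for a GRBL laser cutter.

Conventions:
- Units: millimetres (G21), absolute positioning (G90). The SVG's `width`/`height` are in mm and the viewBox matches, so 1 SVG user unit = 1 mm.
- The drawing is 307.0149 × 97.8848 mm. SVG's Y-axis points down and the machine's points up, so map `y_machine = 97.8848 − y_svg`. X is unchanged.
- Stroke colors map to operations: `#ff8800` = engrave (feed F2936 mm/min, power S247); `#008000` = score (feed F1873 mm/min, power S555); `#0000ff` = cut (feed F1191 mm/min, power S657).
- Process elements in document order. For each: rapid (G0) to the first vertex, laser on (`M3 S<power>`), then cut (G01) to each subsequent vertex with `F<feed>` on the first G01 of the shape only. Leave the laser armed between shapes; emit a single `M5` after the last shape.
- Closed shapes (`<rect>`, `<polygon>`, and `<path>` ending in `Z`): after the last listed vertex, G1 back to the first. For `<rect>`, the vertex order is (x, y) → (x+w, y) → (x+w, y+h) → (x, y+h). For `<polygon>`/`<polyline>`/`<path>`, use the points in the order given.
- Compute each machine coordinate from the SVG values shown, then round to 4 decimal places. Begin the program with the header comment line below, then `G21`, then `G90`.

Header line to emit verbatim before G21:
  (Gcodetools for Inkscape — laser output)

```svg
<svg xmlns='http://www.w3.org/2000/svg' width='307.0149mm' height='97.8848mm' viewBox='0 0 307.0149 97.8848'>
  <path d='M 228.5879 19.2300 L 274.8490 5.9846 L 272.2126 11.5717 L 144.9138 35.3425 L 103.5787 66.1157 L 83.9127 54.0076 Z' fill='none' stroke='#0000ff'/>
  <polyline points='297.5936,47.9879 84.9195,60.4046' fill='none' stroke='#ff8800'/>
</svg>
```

Since the viewBox matches the mm dimensions, user units are millimetres directly. The only transform is the Y-flip y_m = 97.8848 − y_svg.

Shape 1 is a closed polygon drawn with `<path>`. Its stroke #0000ff means cut at S657, F1191. After flipping Y the toolpath is (228.5879,78.6548) → (274.8490,91.9002) → (272.2126,86.3131) → (144.9138,62.5423) → (103.5787,31.7691) → (83.9127,43.8772) → (228.5879,78.6548), returning to the start.

Shape 2 is a line segment drawn with `<polyline>`. Its stroke #ff8800 means engrave at S247, F2936. After flipping Y the toolpath is (297.5936,49.8969) → (84.9195,37.4802).

(Gcodetools for Inkscape — laser output)
G21
G90
G0 X228.5879 Y78.6548
M3 S657
G01 X274.8490 Y91.9002 F1191
G01 X272.2126 Y86.3131
G01 X144.9138 Y62.5423
G01 X103.5787 Y31.7691
G01 X83.9127 Y43.8772
G01 X228.5879 Y78.6548
G0 X297.5936 Y49.8969
M3 S247
G01 X84.9195 Y37.4802 F2936
M5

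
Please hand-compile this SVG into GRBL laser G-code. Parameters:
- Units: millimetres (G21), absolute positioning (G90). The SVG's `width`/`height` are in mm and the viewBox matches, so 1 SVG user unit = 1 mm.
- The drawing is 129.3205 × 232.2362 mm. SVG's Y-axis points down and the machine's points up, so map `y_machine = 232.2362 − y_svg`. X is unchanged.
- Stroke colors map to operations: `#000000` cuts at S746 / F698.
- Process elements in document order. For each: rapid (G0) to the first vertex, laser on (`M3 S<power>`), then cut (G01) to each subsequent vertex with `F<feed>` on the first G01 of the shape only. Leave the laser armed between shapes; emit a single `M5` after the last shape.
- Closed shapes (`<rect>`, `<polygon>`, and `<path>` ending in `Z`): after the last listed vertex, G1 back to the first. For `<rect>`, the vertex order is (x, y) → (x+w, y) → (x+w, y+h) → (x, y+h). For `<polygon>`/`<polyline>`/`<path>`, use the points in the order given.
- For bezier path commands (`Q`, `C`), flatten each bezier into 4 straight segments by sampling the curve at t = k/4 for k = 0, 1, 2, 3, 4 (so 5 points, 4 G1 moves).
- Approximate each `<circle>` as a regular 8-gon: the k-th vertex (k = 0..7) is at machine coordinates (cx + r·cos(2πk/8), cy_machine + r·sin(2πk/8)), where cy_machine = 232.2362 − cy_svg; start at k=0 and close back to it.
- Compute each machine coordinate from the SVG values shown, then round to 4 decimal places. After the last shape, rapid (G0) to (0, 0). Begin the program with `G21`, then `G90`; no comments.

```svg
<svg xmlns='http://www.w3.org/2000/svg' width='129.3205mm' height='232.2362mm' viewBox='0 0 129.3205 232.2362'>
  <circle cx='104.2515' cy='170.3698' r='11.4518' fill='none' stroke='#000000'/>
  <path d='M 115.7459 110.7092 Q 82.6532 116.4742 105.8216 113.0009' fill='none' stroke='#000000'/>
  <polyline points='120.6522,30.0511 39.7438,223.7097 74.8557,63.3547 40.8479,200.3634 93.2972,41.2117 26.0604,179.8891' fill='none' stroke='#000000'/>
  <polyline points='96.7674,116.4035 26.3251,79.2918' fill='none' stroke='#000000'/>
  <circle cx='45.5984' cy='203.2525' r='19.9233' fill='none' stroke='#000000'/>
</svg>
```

G21
G90
G0 X115.7033 Y61.8664
M3 S746
G01 X112.3491 Y69.9640 F698
G01 X104.2515 Y73.3182
G01 X96.1539 Y69.9640
G01 X92.7997 Y61.8664
G01 X96.1539 Y53.7688
G01 X104.2515 Y50.4146
G01 X112.3491 Y53.7688
G01 X115.7033 Y61.8664
G0 X115.7459 Y121.5270
M3 S746
G01 X102.7159 Y119.2219 F698
G01 X96.7185 Y118.0716
G01 X97.7537 Y118.0760
G01 X105.8216 Y119.2353
G0 X120.6522 Y202.1851
M3 S746
G01 X39.7438 Y8.5265 F698
G01 X74.8557 Y168.8815
G01 X40.8479 Y31.8728
G01 X93.2972 Y191.0245
G01 X26.0604 Y52.3471
G0 X96.7674 Y115.8327
M3 S746
G01 X26.3251 Y152.9444 F698
G0 X65.5217 Y28.9837
M3 S746
G01 X59.6863 Y43.0716 F698
G01 X45.5984 Y48.9070
G01 X31.5105 Y43.0716
G01 X25.6751 Y28.9837
G01 X31.5105 Y14.8958
G01 X45.5984 Y9.0604
G01 X59.6863 Y14.8958
G01 X65.5217 Y28.9837
M5
G0 X0.0000 Y0.0000

Since the viewBox matches the mm dimensions, user units are millimetres directly. The only transform is the Y-flip y_m = 232.2362 − y_svg.

Shape 1 is a circle drawn with `<circle>`. Its stroke #000000 means cut at S746, F698. After flipping Y the toolpath is (115.7033,61.8664) → (112.3491,69.9640) → (104.2515,73.3182) → (96.1539,69.9640) → (92.7997,61.8664) → (96.1539,53.7688) → (104.2515,50.4146) → (112.3491,53.7688) → (115.7033,61.8664), returning to the start.

Shape 2 is a quadratic bezier drawn with `<path>`. Its stroke #000000 means cut at S746, F698. After flipping Y the toolpath is (115.7459,121.5270) → (102.7159,119.2219) → (96.7185,118.0716) → (97.7537,118.0760) → (105.8216,119.2353).

Shape 3 is a open polyline drawn with `<polyline>`. Its stroke #000000 means cut at S746, F698. After flipping Y the toolpath is (120.6522,202.1851) → (39.7438,8.5265) → (74.8557,168.8815) → (40.8479,31.8728) → (93.2972,191.0245) → (26.0604,52.3471).

Shape 4 is a line segment drawn with `<polyline>`. Its stroke #000000 means cut at S746, F698. After flipping Y the toolpath is (96.7674,115.8327) → (26.3251,152.9444).

Shape 5 is a circle drawn with `<circle>`. Its stroke #000000 means cut at S746, F698. After flipping Y the toolpath is (65.5217,28.9837) → (59.6863,43.0716) → (45.5984,48.9070) → (31.5105,43.0716) → (25.6751,28.9837) → (31.5105,14.8958) → (45.5984,9.0604) → (59.6863,14.8958) → (65.5217,28.9837), returning to the start.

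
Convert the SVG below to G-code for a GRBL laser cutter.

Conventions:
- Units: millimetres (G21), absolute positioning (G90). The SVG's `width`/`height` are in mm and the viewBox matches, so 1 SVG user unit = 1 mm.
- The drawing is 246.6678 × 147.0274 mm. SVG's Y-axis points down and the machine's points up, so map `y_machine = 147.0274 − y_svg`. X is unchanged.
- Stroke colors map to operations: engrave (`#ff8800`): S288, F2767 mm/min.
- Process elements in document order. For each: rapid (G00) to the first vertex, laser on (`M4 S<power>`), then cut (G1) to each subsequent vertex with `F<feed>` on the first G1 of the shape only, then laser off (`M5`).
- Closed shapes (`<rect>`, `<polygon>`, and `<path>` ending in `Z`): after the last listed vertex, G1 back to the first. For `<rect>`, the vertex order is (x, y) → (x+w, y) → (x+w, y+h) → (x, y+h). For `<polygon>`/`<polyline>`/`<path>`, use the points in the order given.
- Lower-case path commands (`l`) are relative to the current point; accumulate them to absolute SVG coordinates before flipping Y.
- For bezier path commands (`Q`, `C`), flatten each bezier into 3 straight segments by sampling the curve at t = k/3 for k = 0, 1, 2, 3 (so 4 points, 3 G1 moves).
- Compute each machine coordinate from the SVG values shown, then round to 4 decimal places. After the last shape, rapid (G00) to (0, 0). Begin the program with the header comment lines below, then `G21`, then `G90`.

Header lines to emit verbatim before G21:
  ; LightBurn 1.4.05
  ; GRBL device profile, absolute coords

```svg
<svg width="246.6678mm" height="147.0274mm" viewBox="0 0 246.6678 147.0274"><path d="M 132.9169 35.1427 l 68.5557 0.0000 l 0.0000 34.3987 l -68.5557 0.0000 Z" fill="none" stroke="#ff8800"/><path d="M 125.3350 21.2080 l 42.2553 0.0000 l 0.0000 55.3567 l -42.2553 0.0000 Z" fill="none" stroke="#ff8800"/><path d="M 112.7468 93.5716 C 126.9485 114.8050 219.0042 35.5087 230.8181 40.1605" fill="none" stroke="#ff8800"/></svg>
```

Since the viewBox matches the mm dimensions, user units are millimetres directly. The only transform is the Y-flip y_m = 147.0274 − y_svg.

Shape 1 is a rectangle drawn with `<path>`. Its stroke #ff8800 means engrave at S288, F2767. After flipping Y the toolpath is (132.9169,111.8847) → (201.4726,111.8847) → (201.4726,77.4860) → (132.9169,77.4860) → (132.9169,111.8847), returning to the start.

Shape 2 is a rectangle drawn with `<path>`. Its stroke #ff8800 means engrave at S288, F2767. After flipping Y the toolpath is (125.3350,125.8194) → (167.5903,125.8194) → (167.5903,70.4627) → (125.3350,70.4627) → (125.3350,125.8194), returning to the start.

Shape 3 is a cubic bezier drawn with `<path>`. Its stroke #ff8800 means engrave at S288, F2767. After flipping Y the toolpath is (112.7468,53.4558) → (147.0444,58.8998) → (198.1123,90.3685) → (230.8181,106.8669).

; LightBurn 1.4.05
; GRBL device profile, absolute coords
G21
G90
G00 X132.9169 Y111.8847
M4 S288
G1 X201.4726 Y111.8847 F2767
G1 X201.4726 Y77.4860
G1 X132.9169 Y77.4860
G1 X132.9169 Y111.8847
M5
G00 X125.3350 Y125.8194
M4 S288
G1 X167.5903 Y125.8194 F2767
G1 X167.5903 Y70.4627
G1 X125.3350 Y70.4627
G1 X125.3350 Y125.8194
M5
G00 X112.7468 Y53.4558
M4 S288
G1 X147.0444 Y58.8998 F2767
G1 X198.1123 Y90.3685
G1 X230.8181 Y106.8669
M5
G00 X0.0000 Y0.0000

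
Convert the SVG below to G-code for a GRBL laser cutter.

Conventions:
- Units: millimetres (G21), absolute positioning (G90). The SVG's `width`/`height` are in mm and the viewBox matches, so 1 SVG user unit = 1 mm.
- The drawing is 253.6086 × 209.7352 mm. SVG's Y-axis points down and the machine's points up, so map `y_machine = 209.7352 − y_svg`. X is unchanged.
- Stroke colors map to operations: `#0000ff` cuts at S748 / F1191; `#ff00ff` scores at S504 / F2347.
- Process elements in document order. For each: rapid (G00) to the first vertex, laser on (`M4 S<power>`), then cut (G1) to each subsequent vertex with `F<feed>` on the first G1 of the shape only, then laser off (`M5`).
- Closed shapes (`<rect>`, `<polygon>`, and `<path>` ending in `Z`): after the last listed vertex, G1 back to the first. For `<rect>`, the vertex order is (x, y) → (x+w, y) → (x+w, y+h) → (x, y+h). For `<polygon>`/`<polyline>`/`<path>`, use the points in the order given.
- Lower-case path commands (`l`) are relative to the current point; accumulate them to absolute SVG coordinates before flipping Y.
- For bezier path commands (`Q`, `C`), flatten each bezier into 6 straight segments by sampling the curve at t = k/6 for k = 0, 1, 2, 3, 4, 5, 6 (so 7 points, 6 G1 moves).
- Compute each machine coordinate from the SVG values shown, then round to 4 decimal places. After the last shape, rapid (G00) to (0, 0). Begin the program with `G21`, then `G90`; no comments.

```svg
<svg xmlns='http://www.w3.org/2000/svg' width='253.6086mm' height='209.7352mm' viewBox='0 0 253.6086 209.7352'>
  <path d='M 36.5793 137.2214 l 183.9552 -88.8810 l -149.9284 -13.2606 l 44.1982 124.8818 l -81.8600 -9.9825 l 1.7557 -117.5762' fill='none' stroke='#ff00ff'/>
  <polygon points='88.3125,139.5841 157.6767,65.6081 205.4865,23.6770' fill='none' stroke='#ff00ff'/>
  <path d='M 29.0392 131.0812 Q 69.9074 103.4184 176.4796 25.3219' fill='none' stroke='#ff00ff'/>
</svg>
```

G21
G90
G00 X36.5793 Y72.5138
M4 S504
G1 X220.5345 Y161.3948 F2347
G1 X70.6061 Y174.6554
G1 X114.8043 Y49.7736
G1 X32.9443 Y59.7561
G1 X34.7000 Y177.3323
M5
G00 X88.3125 Y70.1511
M4 S504
G1 X157.6767 Y144.1271 F2347
G1 X205.4865 Y186.0582
G1 X88.3125 Y70.1511
M5
G00 X29.0392 Y78.6540
M4 S504
G1 X44.4870 Y89.2759 F2347
G1 X63.5851 Y102.6996
G1 X86.3334 Y118.9252
G1 X112.7319 Y137.9527
G1 X142.7806 Y159.7821
G1 X176.4796 Y184.4133
M5
G00 X0.0000 Y0.0000

viewBox `0 0 253.6086 209.7352` with mm width/height → 1 unit = 1 mm. Flip: y_m = 209.7352 − y_svg.

**Shape 1** — `<path>` open polyline, stroke `#ff00ff` → score (S504, F2347). Machine vertices: (36.5793,72.5138) → (220.5345,161.3948) → (70.6061,174.6554) → (114.8043,49.7736) → (32.9443,59.7561) → (34.7000,177.3323). Open path.

**Shape 2** — `<polygon>` closed polygon, stroke `#ff00ff` → score (S504, F2347). Machine vertices: (88.3125,70.1511) → (157.6767,144.1271) → (205.4865,186.0582) → (88.3125,70.1511). Closed: final G1 returns to the first vertex.

**Shape 3** — `<path>` quadratic bezier, stroke `#ff00ff` → score (S504, F2347). Control points (SVG): P0=(29.0392,131.0812), P1=(69.9074,103.4184), P2=(176.4796,25.3219); sampled at t=k/6. Machine vertices: (29.0392,78.6540) → (44.4870,89.2759) → (63.5851,102.6996) → (86.3334,118.9252) → (112.7319,137.9527) → (142.7806,159.7821) → (176.4796,184.4133). Open path.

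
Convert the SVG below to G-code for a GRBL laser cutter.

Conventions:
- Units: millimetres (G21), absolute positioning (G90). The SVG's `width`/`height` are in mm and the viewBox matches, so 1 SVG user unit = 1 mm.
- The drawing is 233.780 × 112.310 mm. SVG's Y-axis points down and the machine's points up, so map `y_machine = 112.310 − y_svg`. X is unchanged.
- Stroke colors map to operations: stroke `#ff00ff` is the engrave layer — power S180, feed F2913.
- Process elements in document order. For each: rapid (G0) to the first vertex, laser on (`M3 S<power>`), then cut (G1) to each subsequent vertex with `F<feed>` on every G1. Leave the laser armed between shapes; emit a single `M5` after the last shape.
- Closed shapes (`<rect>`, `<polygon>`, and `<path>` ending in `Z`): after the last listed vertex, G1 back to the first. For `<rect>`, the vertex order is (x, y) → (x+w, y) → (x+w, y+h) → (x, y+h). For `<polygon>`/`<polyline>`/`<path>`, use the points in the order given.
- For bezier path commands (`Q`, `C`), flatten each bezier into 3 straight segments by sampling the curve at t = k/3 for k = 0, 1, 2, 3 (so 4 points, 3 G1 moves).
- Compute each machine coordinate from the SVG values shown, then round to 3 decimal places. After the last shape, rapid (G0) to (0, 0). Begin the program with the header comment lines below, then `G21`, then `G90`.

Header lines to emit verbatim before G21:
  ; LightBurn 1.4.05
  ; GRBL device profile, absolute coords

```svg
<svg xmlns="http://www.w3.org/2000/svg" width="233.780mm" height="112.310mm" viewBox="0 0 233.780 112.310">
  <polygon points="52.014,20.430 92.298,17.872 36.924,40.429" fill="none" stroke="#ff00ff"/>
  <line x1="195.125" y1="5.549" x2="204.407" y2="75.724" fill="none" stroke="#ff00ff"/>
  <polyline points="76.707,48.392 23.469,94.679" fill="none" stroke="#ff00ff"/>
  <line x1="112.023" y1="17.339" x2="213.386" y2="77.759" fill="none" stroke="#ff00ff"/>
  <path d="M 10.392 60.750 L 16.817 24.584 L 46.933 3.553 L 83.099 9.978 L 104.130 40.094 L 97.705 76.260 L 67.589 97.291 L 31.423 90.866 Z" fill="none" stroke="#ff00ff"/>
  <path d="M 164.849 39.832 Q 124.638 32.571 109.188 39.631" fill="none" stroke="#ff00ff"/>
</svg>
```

; LightBurn 1.4.05
; GRBL device profile, absolute coords
G21
G90
G0 X52.014 Y91.880
M3 S180
G1 X92.298 Y94.438 F2913
G1 X36.924 Y71.881 F2913
G1 X52.014 Y91.880 F2913
G0 X195.125 Y106.761
M3 S180
G1 X204.407 Y36.586 F2913
G0 X76.707 Y63.918
M3 S180
G1 X23.469 Y17.631 F2913
G0 X112.023 Y94.971
M3 S180
G1 X213.386 Y34.551 F2913
G0 X10.392 Y51.560
M3 S180
G1 X16.817 Y87.726 F2913
G1 X46.933 Y108.757 F2913
G1 X83.099 Y102.332 F2913
G1 X104.130 Y72.216 F2913
G1 X97.705 Y36.050 F2913
G1 X67.589 Y15.019 F2913
G1 X31.423 Y21.444 F2913
G1 X10.392 Y51.560 F2913
G0 X164.849 Y72.478
M3 S180
G1 X140.793 Y75.727 F2913
G1 X122.239 Y75.794 F2913
G1 X109.188 Y72.679 F2913
M5
G0 X0.000 Y0.000

1 u = 1 mm; y_m = 112.310 − y.

[1] `<polygon>` closed polygon, #ff00ff→engrave S180 F2913: (52.014,91.880) → (92.298,94.438) → (36.924,71.881) → (52.014,91.880) (closed)

[2] `<line>` line segment, #ff00ff→engrave S180 F2913: (195.125,106.761) → (204.407,36.586)

[3] `<polyline>` line segment, #ff00ff→engrave S180 F2913: (76.707,63.918) → (23.469,17.631)

[4] `<line>` line segment, #ff00ff→engrave S180 F2913: (112.023,94.971) → (213.386,34.551)

[5] `<path>` regular polygon, #ff00ff→engrave S180 F2913: (10.392,51.560) → (16.817,87.726) → (46.933,108.757) → (83.099,102.332) → (104.130,72.216) → (97.705,36.050) → (67.589,15.019) → (31.423,21.444) → (10.392,51.560) (closed)

[6] `<path>` quadratic bezier, #ff00ff→engrave S180 F2913: (164.849,72.478) → (140.793,75.727) → (122.239,75.794) → (109.188,72.679)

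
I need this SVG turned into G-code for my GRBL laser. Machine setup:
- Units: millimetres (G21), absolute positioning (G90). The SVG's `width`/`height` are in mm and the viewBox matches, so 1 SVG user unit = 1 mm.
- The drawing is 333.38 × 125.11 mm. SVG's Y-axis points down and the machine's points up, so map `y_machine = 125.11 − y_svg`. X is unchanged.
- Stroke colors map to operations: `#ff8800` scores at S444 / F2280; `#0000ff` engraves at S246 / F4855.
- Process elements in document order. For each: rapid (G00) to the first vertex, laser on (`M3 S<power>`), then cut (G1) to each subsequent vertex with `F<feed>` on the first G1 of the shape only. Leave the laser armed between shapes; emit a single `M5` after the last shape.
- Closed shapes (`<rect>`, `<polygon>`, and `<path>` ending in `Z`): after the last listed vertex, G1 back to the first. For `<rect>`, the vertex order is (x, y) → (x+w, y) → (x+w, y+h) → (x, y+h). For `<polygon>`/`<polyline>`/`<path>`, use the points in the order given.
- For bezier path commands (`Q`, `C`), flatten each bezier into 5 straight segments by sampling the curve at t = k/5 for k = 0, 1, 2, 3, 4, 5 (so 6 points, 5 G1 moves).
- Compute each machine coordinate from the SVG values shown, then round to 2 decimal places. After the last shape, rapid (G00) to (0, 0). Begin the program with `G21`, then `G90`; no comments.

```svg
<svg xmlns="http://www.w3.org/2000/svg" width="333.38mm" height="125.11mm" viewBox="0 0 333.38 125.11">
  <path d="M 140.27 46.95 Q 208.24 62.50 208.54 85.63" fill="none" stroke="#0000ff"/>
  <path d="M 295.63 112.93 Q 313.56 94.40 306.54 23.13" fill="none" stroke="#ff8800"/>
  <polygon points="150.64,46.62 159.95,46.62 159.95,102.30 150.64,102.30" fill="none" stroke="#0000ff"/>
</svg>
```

viewBox `0 0 333.38 125.11` with mm width/height → 1 unit = 1 mm. Flip: y_m = 125.11 − y_svg.

**Shape 1** — `<path>` quadratic bezier, stroke `#0000ff` → engrave (S246, F4855). Control points (SVG): P0=(140.27,46.95), P1=(208.24,62.50), P2=(208.54,85.63); sampled at t=k/5. Machine vertices: (140.27,78.16) → (164.75,71.64) → (183.82,64.51) → (197.47,56.77) → (205.71,48.43) → (208.54,39.48). Open path.

**Shape 2** — `<path>` quadratic bezier, stroke `#ff8800` → score (S444, F2280). Control points (SVG): P0=(295.63,112.93), P1=(313.56,94.40), P2=(306.54,23.13); sampled at t=k/5. Machine vertices: (295.63,12.18) → (301.80,21.70) → (305.98,35.44) → (308.16,53.40) → (308.35,75.58) → (306.54,101.98). Open path.

**Shape 3** — `<polygon>` rectangle, stroke `#0000ff` → engrave (S246, F4855). Machine vertices: (150.64,78.49) → (159.95,78.49) → (159.95,22.81) → (150.64,22.81) → (150.64,78.49). Closed: final G1 returns to the first vertex.

G21
G90
G00 X140.27 Y78.16
M3 S246
G1 X164.75 Y71.64 F4855
G1 X183.82 Y64.51
G1 X197.47 Y56.77
G1 X205.71 Y48.43
G1 X208.54 Y39.48
G00 X295.63 Y12.18
M3 S444
G1 X301.80 Y21.70 F2280
G1 X305.98 Y35.44
G1 X308.16 Y53.40
G1 X308.35 Y75.58
G1 X306.54 Y101.98
G00 X150.64 Y78.49
M3 S246
G1 X159.95 Y78.49 F4855
G1 X159.95 Y22.81
G1 X150.64 Y22.81
G1 X150.64 Y78.49
M5
G00 X0.00 Y0.00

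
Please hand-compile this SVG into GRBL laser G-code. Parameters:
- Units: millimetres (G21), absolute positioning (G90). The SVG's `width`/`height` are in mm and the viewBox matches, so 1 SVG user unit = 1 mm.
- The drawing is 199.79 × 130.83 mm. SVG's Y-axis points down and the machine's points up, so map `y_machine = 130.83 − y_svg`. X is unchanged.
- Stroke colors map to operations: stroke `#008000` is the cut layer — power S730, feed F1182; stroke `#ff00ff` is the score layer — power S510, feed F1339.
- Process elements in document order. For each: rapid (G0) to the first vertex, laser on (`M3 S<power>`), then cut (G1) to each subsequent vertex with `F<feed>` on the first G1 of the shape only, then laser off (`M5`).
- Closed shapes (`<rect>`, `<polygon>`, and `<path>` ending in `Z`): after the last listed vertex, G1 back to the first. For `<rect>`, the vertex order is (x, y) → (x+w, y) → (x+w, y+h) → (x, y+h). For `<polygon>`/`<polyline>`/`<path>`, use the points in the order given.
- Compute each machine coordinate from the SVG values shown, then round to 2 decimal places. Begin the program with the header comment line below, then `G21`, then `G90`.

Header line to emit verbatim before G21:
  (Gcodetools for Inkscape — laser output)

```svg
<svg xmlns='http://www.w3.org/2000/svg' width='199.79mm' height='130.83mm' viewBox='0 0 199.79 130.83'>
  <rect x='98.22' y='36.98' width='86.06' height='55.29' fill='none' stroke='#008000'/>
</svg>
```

(Gcodetools for Inkscape — laser output)
G21
G90
G0 X98.22 Y93.85
M3 S730
G1 X184.28 Y93.85 F1182
G1 X184.28 Y38.56
G1 X98.22 Y38.56
G1 X98.22 Y93.85
M5

1 u = 1 mm; y_m = 130.83 − y.

[1] `<rect>` rectangle, #008000→cut S730 F1182: (98.22,93.85) → (184.28,93.85) → (184.28,38.56) → (98.22,38.56) → (98.22,93.85) (closed)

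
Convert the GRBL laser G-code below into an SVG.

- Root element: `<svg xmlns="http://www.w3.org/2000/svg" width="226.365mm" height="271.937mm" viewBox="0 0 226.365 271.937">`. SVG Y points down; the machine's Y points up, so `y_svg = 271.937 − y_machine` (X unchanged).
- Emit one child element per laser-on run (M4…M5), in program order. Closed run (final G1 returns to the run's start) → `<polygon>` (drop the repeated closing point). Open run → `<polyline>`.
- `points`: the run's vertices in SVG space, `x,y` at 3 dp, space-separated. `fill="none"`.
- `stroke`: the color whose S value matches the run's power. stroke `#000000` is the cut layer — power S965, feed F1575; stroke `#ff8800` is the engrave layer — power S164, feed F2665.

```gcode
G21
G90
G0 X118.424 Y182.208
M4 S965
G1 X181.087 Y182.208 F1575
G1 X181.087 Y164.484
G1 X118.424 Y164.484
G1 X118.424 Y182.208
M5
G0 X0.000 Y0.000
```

<svg xmlns="http://www.w3.org/2000/svg" width="226.365mm" height="271.937mm" viewBox="0 0 226.365 271.937">
  <polygon points="118.424,89.729 181.087,89.729 181.087,107.453 118.424,107.453" fill="none" stroke="#000000"/>
</svg>

Machine Y-up, SVG Y-down with viewBox height 271.937, so y_svg = 271.937 − y_machine; X carries over. Every run uses S965, so all elements get stroke `#000000` (cut).

Run 1: The run returns to its start, so emit a `<polygon>` with points (Y-flipped): 118.424,89.729 181.087,89.729 181.087,107.453 118.424,107.453.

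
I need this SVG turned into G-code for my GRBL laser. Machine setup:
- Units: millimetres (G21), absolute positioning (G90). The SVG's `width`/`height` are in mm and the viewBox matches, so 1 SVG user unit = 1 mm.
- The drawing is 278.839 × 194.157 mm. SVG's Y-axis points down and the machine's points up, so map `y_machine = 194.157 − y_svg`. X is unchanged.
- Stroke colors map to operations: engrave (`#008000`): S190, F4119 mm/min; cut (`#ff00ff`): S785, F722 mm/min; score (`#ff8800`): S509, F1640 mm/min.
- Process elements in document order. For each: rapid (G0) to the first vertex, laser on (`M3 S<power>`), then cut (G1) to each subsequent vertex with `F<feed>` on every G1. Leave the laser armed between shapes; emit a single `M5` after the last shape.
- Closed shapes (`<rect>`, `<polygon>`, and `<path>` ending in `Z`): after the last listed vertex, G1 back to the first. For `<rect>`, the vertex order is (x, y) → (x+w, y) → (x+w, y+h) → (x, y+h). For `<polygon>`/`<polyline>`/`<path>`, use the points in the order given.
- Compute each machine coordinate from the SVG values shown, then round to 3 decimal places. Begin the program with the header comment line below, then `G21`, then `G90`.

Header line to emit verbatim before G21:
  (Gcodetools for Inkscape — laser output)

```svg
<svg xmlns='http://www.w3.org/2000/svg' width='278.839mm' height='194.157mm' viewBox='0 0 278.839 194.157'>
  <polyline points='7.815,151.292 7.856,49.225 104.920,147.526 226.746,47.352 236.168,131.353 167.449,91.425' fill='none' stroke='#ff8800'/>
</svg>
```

1 u = 1 mm; y_m = 194.157 − y.

[1] `<polyline>` open polyline, #ff8800→score S509 F1640: (7.815,42.865) → (7.856,144.932) → (104.920,46.631) → (226.746,146.805) → (236.168,62.804) → (167.449,102.732)

(Gcodetools for Inkscape — laser output)
G21
G90
G0 X7.815 Y42.865
M3 S509
G1 X7.856 Y144.932 F1640
G1 X104.920 Y46.631 F1640
G1 X226.746 Y146.805 F1640
G1 X236.168 Y62.804 F1640
G1 X167.449 Y102.732 F1640
M5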